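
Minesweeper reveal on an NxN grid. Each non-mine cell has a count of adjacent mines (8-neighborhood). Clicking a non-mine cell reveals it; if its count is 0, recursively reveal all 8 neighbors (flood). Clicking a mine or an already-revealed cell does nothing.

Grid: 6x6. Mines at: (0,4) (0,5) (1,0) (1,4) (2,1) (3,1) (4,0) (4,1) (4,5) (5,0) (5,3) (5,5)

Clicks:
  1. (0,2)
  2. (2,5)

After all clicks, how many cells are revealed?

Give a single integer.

Click 1 (0,2) count=0: revealed 6 new [(0,1) (0,2) (0,3) (1,1) (1,2) (1,3)] -> total=6
Click 2 (2,5) count=1: revealed 1 new [(2,5)] -> total=7

Answer: 7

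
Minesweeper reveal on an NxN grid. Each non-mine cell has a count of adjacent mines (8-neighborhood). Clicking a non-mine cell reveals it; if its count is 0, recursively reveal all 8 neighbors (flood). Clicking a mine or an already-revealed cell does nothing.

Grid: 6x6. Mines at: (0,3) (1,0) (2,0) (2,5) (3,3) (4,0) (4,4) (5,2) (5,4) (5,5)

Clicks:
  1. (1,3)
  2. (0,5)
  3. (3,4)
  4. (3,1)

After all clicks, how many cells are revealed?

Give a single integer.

Click 1 (1,3) count=1: revealed 1 new [(1,3)] -> total=1
Click 2 (0,5) count=0: revealed 4 new [(0,4) (0,5) (1,4) (1,5)] -> total=5
Click 3 (3,4) count=3: revealed 1 new [(3,4)] -> total=6
Click 4 (3,1) count=2: revealed 1 new [(3,1)] -> total=7

Answer: 7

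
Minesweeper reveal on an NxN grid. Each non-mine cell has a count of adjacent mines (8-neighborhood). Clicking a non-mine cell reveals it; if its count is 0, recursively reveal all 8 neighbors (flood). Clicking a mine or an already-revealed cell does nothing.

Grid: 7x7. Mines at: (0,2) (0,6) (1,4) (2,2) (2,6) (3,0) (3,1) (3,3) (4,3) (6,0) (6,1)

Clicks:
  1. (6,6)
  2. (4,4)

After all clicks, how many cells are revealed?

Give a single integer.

Answer: 16

Derivation:
Click 1 (6,6) count=0: revealed 16 new [(3,4) (3,5) (3,6) (4,4) (4,5) (4,6) (5,2) (5,3) (5,4) (5,5) (5,6) (6,2) (6,3) (6,4) (6,5) (6,6)] -> total=16
Click 2 (4,4) count=2: revealed 0 new [(none)] -> total=16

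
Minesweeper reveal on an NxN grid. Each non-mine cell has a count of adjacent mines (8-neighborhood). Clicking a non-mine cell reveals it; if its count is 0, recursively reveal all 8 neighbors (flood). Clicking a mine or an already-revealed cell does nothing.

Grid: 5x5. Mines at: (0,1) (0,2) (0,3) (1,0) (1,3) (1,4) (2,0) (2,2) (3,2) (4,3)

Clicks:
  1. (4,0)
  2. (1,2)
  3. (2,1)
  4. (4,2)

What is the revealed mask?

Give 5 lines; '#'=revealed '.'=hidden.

Answer: .....
..#..
.#...
##...
###..

Derivation:
Click 1 (4,0) count=0: revealed 4 new [(3,0) (3,1) (4,0) (4,1)] -> total=4
Click 2 (1,2) count=5: revealed 1 new [(1,2)] -> total=5
Click 3 (2,1) count=4: revealed 1 new [(2,1)] -> total=6
Click 4 (4,2) count=2: revealed 1 new [(4,2)] -> total=7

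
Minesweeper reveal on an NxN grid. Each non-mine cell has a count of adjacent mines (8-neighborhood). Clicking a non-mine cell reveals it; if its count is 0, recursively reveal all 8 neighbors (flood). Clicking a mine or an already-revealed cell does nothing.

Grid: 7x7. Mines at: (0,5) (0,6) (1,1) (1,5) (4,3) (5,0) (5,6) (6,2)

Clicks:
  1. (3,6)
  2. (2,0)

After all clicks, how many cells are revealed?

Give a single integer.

Answer: 10

Derivation:
Click 1 (3,6) count=0: revealed 9 new [(2,4) (2,5) (2,6) (3,4) (3,5) (3,6) (4,4) (4,5) (4,6)] -> total=9
Click 2 (2,0) count=1: revealed 1 new [(2,0)] -> total=10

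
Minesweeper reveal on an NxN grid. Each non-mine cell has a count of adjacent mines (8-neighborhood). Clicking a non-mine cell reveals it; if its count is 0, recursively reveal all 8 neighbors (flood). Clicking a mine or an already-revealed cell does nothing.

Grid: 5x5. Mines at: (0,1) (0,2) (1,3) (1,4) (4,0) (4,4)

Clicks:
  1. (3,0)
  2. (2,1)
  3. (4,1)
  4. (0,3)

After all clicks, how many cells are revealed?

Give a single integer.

Answer: 15

Derivation:
Click 1 (3,0) count=1: revealed 1 new [(3,0)] -> total=1
Click 2 (2,1) count=0: revealed 13 new [(1,0) (1,1) (1,2) (2,0) (2,1) (2,2) (2,3) (3,1) (3,2) (3,3) (4,1) (4,2) (4,3)] -> total=14
Click 3 (4,1) count=1: revealed 0 new [(none)] -> total=14
Click 4 (0,3) count=3: revealed 1 new [(0,3)] -> total=15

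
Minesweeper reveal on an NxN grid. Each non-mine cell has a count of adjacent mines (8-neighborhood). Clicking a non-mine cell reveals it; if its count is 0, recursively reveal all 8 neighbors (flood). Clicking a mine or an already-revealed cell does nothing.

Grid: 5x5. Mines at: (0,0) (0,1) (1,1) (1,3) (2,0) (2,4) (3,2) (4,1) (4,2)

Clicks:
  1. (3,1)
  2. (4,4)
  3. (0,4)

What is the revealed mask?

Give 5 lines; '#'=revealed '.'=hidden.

Answer: ....#
.....
.....
.#.##
...##

Derivation:
Click 1 (3,1) count=4: revealed 1 new [(3,1)] -> total=1
Click 2 (4,4) count=0: revealed 4 new [(3,3) (3,4) (4,3) (4,4)] -> total=5
Click 3 (0,4) count=1: revealed 1 new [(0,4)] -> total=6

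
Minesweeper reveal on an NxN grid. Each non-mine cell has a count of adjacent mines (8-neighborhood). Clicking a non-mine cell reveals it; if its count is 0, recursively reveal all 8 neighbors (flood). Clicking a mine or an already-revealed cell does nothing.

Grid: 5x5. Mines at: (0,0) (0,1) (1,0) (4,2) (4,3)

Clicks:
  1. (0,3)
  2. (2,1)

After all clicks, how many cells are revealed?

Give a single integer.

Click 1 (0,3) count=0: revealed 15 new [(0,2) (0,3) (0,4) (1,1) (1,2) (1,3) (1,4) (2,1) (2,2) (2,3) (2,4) (3,1) (3,2) (3,3) (3,4)] -> total=15
Click 2 (2,1) count=1: revealed 0 new [(none)] -> total=15

Answer: 15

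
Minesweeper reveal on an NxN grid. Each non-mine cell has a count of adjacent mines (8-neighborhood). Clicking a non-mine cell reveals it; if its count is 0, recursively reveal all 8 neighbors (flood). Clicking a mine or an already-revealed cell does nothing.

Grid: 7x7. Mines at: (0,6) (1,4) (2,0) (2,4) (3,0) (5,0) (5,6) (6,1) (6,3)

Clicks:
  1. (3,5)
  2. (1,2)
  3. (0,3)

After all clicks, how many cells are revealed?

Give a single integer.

Click 1 (3,5) count=1: revealed 1 new [(3,5)] -> total=1
Click 2 (1,2) count=0: revealed 25 new [(0,0) (0,1) (0,2) (0,3) (1,0) (1,1) (1,2) (1,3) (2,1) (2,2) (2,3) (3,1) (3,2) (3,3) (3,4) (4,1) (4,2) (4,3) (4,4) (4,5) (5,1) (5,2) (5,3) (5,4) (5,5)] -> total=26
Click 3 (0,3) count=1: revealed 0 new [(none)] -> total=26

Answer: 26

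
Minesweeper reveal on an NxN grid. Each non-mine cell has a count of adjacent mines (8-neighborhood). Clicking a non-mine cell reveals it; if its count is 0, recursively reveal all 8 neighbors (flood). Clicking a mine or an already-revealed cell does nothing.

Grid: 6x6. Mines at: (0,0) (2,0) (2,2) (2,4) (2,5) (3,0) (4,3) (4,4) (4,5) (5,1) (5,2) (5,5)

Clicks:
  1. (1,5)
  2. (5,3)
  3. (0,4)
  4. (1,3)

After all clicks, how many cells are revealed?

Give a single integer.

Click 1 (1,5) count=2: revealed 1 new [(1,5)] -> total=1
Click 2 (5,3) count=3: revealed 1 new [(5,3)] -> total=2
Click 3 (0,4) count=0: revealed 9 new [(0,1) (0,2) (0,3) (0,4) (0,5) (1,1) (1,2) (1,3) (1,4)] -> total=11
Click 4 (1,3) count=2: revealed 0 new [(none)] -> total=11

Answer: 11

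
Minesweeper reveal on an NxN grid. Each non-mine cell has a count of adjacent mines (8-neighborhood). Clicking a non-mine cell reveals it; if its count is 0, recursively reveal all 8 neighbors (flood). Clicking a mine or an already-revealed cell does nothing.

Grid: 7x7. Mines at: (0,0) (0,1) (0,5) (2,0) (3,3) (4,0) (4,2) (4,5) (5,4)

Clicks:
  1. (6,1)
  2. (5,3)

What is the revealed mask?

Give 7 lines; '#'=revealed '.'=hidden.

Click 1 (6,1) count=0: revealed 8 new [(5,0) (5,1) (5,2) (5,3) (6,0) (6,1) (6,2) (6,3)] -> total=8
Click 2 (5,3) count=2: revealed 0 new [(none)] -> total=8

Answer: .......
.......
.......
.......
.......
####...
####...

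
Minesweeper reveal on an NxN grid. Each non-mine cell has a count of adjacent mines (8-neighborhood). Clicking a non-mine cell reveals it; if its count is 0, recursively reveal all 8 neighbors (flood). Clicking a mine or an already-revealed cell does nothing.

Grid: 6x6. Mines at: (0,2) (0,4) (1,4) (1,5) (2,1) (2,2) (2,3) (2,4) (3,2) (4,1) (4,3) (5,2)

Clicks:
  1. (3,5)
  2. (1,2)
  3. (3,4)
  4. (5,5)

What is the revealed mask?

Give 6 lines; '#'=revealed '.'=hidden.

Click 1 (3,5) count=1: revealed 1 new [(3,5)] -> total=1
Click 2 (1,2) count=4: revealed 1 new [(1,2)] -> total=2
Click 3 (3,4) count=3: revealed 1 new [(3,4)] -> total=3
Click 4 (5,5) count=0: revealed 4 new [(4,4) (4,5) (5,4) (5,5)] -> total=7

Answer: ......
..#...
......
....##
....##
....##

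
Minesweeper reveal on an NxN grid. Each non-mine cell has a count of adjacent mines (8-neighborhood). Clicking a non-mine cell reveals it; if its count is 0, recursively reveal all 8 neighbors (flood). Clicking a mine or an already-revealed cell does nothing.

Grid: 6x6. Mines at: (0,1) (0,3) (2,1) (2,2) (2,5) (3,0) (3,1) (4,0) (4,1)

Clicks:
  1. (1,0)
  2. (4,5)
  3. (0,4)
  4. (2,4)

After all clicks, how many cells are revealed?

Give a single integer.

Click 1 (1,0) count=2: revealed 1 new [(1,0)] -> total=1
Click 2 (4,5) count=0: revealed 12 new [(3,2) (3,3) (3,4) (3,5) (4,2) (4,3) (4,4) (4,5) (5,2) (5,3) (5,4) (5,5)] -> total=13
Click 3 (0,4) count=1: revealed 1 new [(0,4)] -> total=14
Click 4 (2,4) count=1: revealed 1 new [(2,4)] -> total=15

Answer: 15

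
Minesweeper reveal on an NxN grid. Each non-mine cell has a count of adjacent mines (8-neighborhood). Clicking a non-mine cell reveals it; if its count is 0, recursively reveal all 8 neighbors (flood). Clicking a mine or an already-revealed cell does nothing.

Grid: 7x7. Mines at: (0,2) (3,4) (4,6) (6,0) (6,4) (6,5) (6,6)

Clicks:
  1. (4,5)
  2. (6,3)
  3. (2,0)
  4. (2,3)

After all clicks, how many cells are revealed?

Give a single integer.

Click 1 (4,5) count=2: revealed 1 new [(4,5)] -> total=1
Click 2 (6,3) count=1: revealed 1 new [(6,3)] -> total=2
Click 3 (2,0) count=0: revealed 24 new [(0,0) (0,1) (1,0) (1,1) (1,2) (1,3) (2,0) (2,1) (2,2) (2,3) (3,0) (3,1) (3,2) (3,3) (4,0) (4,1) (4,2) (4,3) (5,0) (5,1) (5,2) (5,3) (6,1) (6,2)] -> total=26
Click 4 (2,3) count=1: revealed 0 new [(none)] -> total=26

Answer: 26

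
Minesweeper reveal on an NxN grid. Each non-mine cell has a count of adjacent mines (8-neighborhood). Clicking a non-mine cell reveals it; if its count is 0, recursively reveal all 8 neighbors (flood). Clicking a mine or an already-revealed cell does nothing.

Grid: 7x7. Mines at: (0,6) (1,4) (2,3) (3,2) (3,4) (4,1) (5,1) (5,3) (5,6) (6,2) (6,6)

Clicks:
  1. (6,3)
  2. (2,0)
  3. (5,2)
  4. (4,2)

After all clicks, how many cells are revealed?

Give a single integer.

Click 1 (6,3) count=2: revealed 1 new [(6,3)] -> total=1
Click 2 (2,0) count=0: revealed 13 new [(0,0) (0,1) (0,2) (0,3) (1,0) (1,1) (1,2) (1,3) (2,0) (2,1) (2,2) (3,0) (3,1)] -> total=14
Click 3 (5,2) count=4: revealed 1 new [(5,2)] -> total=15
Click 4 (4,2) count=4: revealed 1 new [(4,2)] -> total=16

Answer: 16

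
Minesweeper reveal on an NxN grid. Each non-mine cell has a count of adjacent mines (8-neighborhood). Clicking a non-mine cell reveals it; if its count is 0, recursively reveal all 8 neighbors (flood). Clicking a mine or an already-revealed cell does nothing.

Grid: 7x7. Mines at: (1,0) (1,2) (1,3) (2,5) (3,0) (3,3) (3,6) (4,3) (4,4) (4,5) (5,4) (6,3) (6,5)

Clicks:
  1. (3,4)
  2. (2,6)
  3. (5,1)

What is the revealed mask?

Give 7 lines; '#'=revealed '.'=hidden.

Answer: .......
.......
......#
....#..
###....
###....
###....

Derivation:
Click 1 (3,4) count=5: revealed 1 new [(3,4)] -> total=1
Click 2 (2,6) count=2: revealed 1 new [(2,6)] -> total=2
Click 3 (5,1) count=0: revealed 9 new [(4,0) (4,1) (4,2) (5,0) (5,1) (5,2) (6,0) (6,1) (6,2)] -> total=11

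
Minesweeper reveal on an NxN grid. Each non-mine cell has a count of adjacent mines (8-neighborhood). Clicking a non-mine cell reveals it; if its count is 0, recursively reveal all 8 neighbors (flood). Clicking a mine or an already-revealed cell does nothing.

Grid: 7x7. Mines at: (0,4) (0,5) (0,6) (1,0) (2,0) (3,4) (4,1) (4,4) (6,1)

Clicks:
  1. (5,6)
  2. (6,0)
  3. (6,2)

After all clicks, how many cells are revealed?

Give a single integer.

Answer: 19

Derivation:
Click 1 (5,6) count=0: revealed 18 new [(1,5) (1,6) (2,5) (2,6) (3,5) (3,6) (4,5) (4,6) (5,2) (5,3) (5,4) (5,5) (5,6) (6,2) (6,3) (6,4) (6,5) (6,6)] -> total=18
Click 2 (6,0) count=1: revealed 1 new [(6,0)] -> total=19
Click 3 (6,2) count=1: revealed 0 new [(none)] -> total=19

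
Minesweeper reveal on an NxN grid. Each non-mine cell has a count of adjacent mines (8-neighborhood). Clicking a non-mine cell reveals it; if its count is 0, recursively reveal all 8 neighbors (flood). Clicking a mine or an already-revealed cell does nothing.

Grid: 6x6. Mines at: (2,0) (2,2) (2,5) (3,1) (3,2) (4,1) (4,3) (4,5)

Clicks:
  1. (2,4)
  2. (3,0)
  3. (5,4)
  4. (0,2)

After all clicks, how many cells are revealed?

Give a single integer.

Click 1 (2,4) count=1: revealed 1 new [(2,4)] -> total=1
Click 2 (3,0) count=3: revealed 1 new [(3,0)] -> total=2
Click 3 (5,4) count=2: revealed 1 new [(5,4)] -> total=3
Click 4 (0,2) count=0: revealed 12 new [(0,0) (0,1) (0,2) (0,3) (0,4) (0,5) (1,0) (1,1) (1,2) (1,3) (1,4) (1,5)] -> total=15

Answer: 15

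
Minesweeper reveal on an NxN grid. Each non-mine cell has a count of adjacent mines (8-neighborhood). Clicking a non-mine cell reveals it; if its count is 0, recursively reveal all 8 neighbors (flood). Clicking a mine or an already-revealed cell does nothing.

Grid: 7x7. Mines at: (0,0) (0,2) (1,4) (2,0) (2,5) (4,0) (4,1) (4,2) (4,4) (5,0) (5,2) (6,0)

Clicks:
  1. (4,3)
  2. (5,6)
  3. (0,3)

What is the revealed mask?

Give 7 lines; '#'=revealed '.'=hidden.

Click 1 (4,3) count=3: revealed 1 new [(4,3)] -> total=1
Click 2 (5,6) count=0: revealed 12 new [(3,5) (3,6) (4,5) (4,6) (5,3) (5,4) (5,5) (5,6) (6,3) (6,4) (6,5) (6,6)] -> total=13
Click 3 (0,3) count=2: revealed 1 new [(0,3)] -> total=14

Answer: ...#...
.......
.......
.....##
...#.##
...####
...####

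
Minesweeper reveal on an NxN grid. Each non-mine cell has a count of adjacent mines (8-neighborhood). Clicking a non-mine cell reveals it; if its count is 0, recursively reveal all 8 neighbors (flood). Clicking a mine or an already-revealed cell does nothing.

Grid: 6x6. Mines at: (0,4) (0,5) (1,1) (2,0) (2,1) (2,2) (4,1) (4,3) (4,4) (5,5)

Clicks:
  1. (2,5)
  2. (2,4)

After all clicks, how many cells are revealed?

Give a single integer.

Answer: 9

Derivation:
Click 1 (2,5) count=0: revealed 9 new [(1,3) (1,4) (1,5) (2,3) (2,4) (2,5) (3,3) (3,4) (3,5)] -> total=9
Click 2 (2,4) count=0: revealed 0 new [(none)] -> total=9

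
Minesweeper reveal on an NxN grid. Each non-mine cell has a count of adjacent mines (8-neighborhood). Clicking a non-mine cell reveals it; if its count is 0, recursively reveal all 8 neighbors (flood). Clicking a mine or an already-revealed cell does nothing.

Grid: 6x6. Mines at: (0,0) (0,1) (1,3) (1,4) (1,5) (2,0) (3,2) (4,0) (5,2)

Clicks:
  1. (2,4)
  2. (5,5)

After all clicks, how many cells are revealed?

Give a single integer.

Answer: 12

Derivation:
Click 1 (2,4) count=3: revealed 1 new [(2,4)] -> total=1
Click 2 (5,5) count=0: revealed 11 new [(2,3) (2,5) (3,3) (3,4) (3,5) (4,3) (4,4) (4,5) (5,3) (5,4) (5,5)] -> total=12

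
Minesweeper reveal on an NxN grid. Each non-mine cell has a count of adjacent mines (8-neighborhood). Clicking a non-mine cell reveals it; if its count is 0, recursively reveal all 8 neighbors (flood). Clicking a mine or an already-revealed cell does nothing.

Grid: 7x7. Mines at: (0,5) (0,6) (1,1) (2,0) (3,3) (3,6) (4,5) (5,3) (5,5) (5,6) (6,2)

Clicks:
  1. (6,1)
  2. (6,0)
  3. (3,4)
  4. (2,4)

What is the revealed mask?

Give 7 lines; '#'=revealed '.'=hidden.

Click 1 (6,1) count=1: revealed 1 new [(6,1)] -> total=1
Click 2 (6,0) count=0: revealed 10 new [(3,0) (3,1) (3,2) (4,0) (4,1) (4,2) (5,0) (5,1) (5,2) (6,0)] -> total=11
Click 3 (3,4) count=2: revealed 1 new [(3,4)] -> total=12
Click 4 (2,4) count=1: revealed 1 new [(2,4)] -> total=13

Answer: .......
.......
....#..
###.#..
###....
###....
##.....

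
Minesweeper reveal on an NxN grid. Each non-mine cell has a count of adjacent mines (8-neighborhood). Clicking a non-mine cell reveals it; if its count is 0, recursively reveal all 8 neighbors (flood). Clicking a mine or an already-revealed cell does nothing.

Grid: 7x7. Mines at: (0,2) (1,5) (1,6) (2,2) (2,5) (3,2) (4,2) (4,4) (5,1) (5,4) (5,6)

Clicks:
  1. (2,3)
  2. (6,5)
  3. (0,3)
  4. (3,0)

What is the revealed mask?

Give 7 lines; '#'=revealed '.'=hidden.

Answer: ##.#...
##.....
##.#...
##.....
##.....
.......
.....#.

Derivation:
Click 1 (2,3) count=2: revealed 1 new [(2,3)] -> total=1
Click 2 (6,5) count=2: revealed 1 new [(6,5)] -> total=2
Click 3 (0,3) count=1: revealed 1 new [(0,3)] -> total=3
Click 4 (3,0) count=0: revealed 10 new [(0,0) (0,1) (1,0) (1,1) (2,0) (2,1) (3,0) (3,1) (4,0) (4,1)] -> total=13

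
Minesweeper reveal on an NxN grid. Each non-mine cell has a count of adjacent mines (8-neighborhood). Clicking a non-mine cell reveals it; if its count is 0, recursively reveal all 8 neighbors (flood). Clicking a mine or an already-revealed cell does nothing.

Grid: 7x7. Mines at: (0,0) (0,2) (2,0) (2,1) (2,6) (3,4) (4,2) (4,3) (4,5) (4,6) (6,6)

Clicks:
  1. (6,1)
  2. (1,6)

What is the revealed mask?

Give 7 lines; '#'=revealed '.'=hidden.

Click 1 (6,1) count=0: revealed 16 new [(3,0) (3,1) (4,0) (4,1) (5,0) (5,1) (5,2) (5,3) (5,4) (5,5) (6,0) (6,1) (6,2) (6,3) (6,4) (6,5)] -> total=16
Click 2 (1,6) count=1: revealed 1 new [(1,6)] -> total=17

Answer: .......
......#
.......
##.....
##.....
######.
######.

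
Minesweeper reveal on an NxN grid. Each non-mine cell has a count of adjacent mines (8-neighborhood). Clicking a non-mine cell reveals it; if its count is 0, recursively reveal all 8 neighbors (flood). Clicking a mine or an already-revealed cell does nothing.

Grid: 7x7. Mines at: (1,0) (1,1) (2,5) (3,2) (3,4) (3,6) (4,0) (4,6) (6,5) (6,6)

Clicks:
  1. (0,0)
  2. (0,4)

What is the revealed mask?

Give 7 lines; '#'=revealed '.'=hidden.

Answer: #.#####
..#####
..###..
.......
.......
.......
.......

Derivation:
Click 1 (0,0) count=2: revealed 1 new [(0,0)] -> total=1
Click 2 (0,4) count=0: revealed 13 new [(0,2) (0,3) (0,4) (0,5) (0,6) (1,2) (1,3) (1,4) (1,5) (1,6) (2,2) (2,3) (2,4)] -> total=14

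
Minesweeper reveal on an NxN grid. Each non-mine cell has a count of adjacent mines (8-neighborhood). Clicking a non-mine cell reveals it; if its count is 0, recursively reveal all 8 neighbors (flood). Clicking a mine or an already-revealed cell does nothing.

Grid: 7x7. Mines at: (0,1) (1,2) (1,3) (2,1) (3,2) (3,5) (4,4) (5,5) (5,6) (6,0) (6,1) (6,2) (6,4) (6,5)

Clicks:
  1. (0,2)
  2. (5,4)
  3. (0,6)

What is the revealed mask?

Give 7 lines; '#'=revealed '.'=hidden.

Click 1 (0,2) count=3: revealed 1 new [(0,2)] -> total=1
Click 2 (5,4) count=4: revealed 1 new [(5,4)] -> total=2
Click 3 (0,6) count=0: revealed 9 new [(0,4) (0,5) (0,6) (1,4) (1,5) (1,6) (2,4) (2,5) (2,6)] -> total=11

Answer: ..#.###
....###
....###
.......
.......
....#..
.......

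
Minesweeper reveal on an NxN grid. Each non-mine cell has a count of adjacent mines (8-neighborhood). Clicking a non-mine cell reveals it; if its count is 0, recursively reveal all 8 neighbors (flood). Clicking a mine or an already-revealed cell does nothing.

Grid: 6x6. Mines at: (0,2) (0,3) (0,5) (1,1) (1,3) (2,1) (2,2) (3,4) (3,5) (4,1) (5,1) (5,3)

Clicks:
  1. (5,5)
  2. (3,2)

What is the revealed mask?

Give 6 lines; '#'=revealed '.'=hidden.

Answer: ......
......
......
..#...
....##
....##

Derivation:
Click 1 (5,5) count=0: revealed 4 new [(4,4) (4,5) (5,4) (5,5)] -> total=4
Click 2 (3,2) count=3: revealed 1 new [(3,2)] -> total=5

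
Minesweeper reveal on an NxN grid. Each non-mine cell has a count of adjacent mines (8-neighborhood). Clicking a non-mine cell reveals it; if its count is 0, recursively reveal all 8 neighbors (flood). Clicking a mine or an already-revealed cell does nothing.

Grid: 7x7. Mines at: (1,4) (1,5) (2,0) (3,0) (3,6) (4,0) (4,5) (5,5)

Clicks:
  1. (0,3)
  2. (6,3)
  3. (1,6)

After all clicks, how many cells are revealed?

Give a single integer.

Answer: 31

Derivation:
Click 1 (0,3) count=1: revealed 1 new [(0,3)] -> total=1
Click 2 (6,3) count=0: revealed 29 new [(0,0) (0,1) (0,2) (1,0) (1,1) (1,2) (1,3) (2,1) (2,2) (2,3) (2,4) (3,1) (3,2) (3,3) (3,4) (4,1) (4,2) (4,3) (4,4) (5,0) (5,1) (5,2) (5,3) (5,4) (6,0) (6,1) (6,2) (6,3) (6,4)] -> total=30
Click 3 (1,6) count=1: revealed 1 new [(1,6)] -> total=31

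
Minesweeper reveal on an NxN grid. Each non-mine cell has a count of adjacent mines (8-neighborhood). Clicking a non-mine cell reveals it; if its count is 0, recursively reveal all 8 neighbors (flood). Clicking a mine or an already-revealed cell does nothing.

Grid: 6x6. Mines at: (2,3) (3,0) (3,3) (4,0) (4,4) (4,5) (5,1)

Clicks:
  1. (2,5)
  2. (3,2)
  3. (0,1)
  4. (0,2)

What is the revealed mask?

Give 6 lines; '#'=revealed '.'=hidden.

Click 1 (2,5) count=0: revealed 19 new [(0,0) (0,1) (0,2) (0,3) (0,4) (0,5) (1,0) (1,1) (1,2) (1,3) (1,4) (1,5) (2,0) (2,1) (2,2) (2,4) (2,5) (3,4) (3,5)] -> total=19
Click 2 (3,2) count=2: revealed 1 new [(3,2)] -> total=20
Click 3 (0,1) count=0: revealed 0 new [(none)] -> total=20
Click 4 (0,2) count=0: revealed 0 new [(none)] -> total=20

Answer: ######
######
###.##
..#.##
......
......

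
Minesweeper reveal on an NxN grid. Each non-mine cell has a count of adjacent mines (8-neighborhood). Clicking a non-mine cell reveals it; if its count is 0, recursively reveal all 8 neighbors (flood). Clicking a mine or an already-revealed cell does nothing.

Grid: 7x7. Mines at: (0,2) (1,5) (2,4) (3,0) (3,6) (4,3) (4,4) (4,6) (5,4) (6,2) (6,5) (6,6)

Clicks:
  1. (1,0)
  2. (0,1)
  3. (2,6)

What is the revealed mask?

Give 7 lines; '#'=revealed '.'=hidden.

Click 1 (1,0) count=0: revealed 6 new [(0,0) (0,1) (1,0) (1,1) (2,0) (2,1)] -> total=6
Click 2 (0,1) count=1: revealed 0 new [(none)] -> total=6
Click 3 (2,6) count=2: revealed 1 new [(2,6)] -> total=7

Answer: ##.....
##.....
##....#
.......
.......
.......
.......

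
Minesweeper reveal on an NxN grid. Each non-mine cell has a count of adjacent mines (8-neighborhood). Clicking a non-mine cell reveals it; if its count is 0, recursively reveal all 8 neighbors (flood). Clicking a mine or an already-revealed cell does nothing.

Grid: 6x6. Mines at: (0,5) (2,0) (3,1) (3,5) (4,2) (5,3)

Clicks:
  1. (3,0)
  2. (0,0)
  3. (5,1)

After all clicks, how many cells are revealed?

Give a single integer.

Answer: 19

Derivation:
Click 1 (3,0) count=2: revealed 1 new [(3,0)] -> total=1
Click 2 (0,0) count=0: revealed 17 new [(0,0) (0,1) (0,2) (0,3) (0,4) (1,0) (1,1) (1,2) (1,3) (1,4) (2,1) (2,2) (2,3) (2,4) (3,2) (3,3) (3,4)] -> total=18
Click 3 (5,1) count=1: revealed 1 new [(5,1)] -> total=19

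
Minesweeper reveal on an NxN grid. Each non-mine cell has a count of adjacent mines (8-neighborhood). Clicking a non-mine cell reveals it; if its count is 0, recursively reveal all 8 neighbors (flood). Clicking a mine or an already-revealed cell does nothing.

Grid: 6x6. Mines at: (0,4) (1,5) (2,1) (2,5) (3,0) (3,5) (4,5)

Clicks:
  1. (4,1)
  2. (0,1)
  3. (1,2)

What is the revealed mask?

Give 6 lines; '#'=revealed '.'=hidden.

Answer: ####..
####..
......
......
.#....
......

Derivation:
Click 1 (4,1) count=1: revealed 1 new [(4,1)] -> total=1
Click 2 (0,1) count=0: revealed 8 new [(0,0) (0,1) (0,2) (0,3) (1,0) (1,1) (1,2) (1,3)] -> total=9
Click 3 (1,2) count=1: revealed 0 new [(none)] -> total=9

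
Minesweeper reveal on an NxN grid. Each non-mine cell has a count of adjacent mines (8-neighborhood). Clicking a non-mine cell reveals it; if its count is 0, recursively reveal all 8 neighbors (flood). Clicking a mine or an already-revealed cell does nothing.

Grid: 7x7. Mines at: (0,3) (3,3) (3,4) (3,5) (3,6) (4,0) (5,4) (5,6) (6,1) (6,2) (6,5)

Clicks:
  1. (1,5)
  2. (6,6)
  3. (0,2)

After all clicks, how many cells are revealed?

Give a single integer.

Answer: 11

Derivation:
Click 1 (1,5) count=0: revealed 9 new [(0,4) (0,5) (0,6) (1,4) (1,5) (1,6) (2,4) (2,5) (2,6)] -> total=9
Click 2 (6,6) count=2: revealed 1 new [(6,6)] -> total=10
Click 3 (0,2) count=1: revealed 1 new [(0,2)] -> total=11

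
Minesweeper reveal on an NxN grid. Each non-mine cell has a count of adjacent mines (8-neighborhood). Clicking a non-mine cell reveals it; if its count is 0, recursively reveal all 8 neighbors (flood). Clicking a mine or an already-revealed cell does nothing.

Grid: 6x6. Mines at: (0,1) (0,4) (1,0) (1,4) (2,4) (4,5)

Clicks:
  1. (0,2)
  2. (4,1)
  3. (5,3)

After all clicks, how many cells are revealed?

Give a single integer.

Click 1 (0,2) count=1: revealed 1 new [(0,2)] -> total=1
Click 2 (4,1) count=0: revealed 22 new [(1,1) (1,2) (1,3) (2,0) (2,1) (2,2) (2,3) (3,0) (3,1) (3,2) (3,3) (3,4) (4,0) (4,1) (4,2) (4,3) (4,4) (5,0) (5,1) (5,2) (5,3) (5,4)] -> total=23
Click 3 (5,3) count=0: revealed 0 new [(none)] -> total=23

Answer: 23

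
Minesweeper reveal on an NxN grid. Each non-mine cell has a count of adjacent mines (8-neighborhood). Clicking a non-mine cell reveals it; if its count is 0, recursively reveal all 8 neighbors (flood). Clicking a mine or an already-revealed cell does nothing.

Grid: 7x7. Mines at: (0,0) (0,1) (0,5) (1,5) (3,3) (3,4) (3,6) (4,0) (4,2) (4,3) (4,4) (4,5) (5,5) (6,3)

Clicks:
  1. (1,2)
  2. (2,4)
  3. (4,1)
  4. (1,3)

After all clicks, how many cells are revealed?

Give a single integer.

Answer: 10

Derivation:
Click 1 (1,2) count=1: revealed 1 new [(1,2)] -> total=1
Click 2 (2,4) count=3: revealed 1 new [(2,4)] -> total=2
Click 3 (4,1) count=2: revealed 1 new [(4,1)] -> total=3
Click 4 (1,3) count=0: revealed 7 new [(0,2) (0,3) (0,4) (1,3) (1,4) (2,2) (2,3)] -> total=10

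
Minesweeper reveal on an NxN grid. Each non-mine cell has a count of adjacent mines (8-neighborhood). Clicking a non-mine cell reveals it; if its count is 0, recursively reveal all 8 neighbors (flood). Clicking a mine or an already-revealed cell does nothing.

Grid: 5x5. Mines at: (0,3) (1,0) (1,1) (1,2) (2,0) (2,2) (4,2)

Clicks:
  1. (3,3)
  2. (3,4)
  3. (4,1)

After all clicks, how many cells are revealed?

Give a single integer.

Click 1 (3,3) count=2: revealed 1 new [(3,3)] -> total=1
Click 2 (3,4) count=0: revealed 7 new [(1,3) (1,4) (2,3) (2,4) (3,4) (4,3) (4,4)] -> total=8
Click 3 (4,1) count=1: revealed 1 new [(4,1)] -> total=9

Answer: 9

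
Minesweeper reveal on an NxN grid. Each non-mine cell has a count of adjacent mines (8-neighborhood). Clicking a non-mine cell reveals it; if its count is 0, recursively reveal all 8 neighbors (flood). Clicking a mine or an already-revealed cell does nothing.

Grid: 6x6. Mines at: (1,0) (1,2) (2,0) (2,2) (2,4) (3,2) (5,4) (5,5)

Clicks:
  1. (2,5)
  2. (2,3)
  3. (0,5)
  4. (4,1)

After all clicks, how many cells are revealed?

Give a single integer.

Click 1 (2,5) count=1: revealed 1 new [(2,5)] -> total=1
Click 2 (2,3) count=4: revealed 1 new [(2,3)] -> total=2
Click 3 (0,5) count=0: revealed 6 new [(0,3) (0,4) (0,5) (1,3) (1,4) (1,5)] -> total=8
Click 4 (4,1) count=1: revealed 1 new [(4,1)] -> total=9

Answer: 9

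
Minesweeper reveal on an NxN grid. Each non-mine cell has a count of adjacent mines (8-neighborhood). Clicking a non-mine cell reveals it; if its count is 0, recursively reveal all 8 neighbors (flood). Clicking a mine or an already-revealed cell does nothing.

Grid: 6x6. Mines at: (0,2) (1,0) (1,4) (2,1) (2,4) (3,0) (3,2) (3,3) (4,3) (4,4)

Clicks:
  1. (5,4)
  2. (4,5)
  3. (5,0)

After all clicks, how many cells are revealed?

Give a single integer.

Click 1 (5,4) count=2: revealed 1 new [(5,4)] -> total=1
Click 2 (4,5) count=1: revealed 1 new [(4,5)] -> total=2
Click 3 (5,0) count=0: revealed 6 new [(4,0) (4,1) (4,2) (5,0) (5,1) (5,2)] -> total=8

Answer: 8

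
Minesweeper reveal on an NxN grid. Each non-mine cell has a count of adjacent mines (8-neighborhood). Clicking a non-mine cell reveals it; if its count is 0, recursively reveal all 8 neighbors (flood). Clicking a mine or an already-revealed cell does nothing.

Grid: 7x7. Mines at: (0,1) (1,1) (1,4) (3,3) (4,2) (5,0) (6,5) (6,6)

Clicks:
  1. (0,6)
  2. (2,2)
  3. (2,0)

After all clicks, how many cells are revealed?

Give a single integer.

Answer: 18

Derivation:
Click 1 (0,6) count=0: revealed 16 new [(0,5) (0,6) (1,5) (1,6) (2,4) (2,5) (2,6) (3,4) (3,5) (3,6) (4,4) (4,5) (4,6) (5,4) (5,5) (5,6)] -> total=16
Click 2 (2,2) count=2: revealed 1 new [(2,2)] -> total=17
Click 3 (2,0) count=1: revealed 1 new [(2,0)] -> total=18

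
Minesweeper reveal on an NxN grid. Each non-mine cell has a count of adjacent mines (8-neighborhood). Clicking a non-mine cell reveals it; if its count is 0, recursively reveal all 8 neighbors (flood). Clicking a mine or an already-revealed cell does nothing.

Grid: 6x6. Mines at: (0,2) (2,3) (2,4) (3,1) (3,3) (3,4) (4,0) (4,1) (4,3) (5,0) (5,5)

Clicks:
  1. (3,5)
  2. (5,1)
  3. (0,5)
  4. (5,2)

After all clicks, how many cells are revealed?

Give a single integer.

Answer: 9

Derivation:
Click 1 (3,5) count=2: revealed 1 new [(3,5)] -> total=1
Click 2 (5,1) count=3: revealed 1 new [(5,1)] -> total=2
Click 3 (0,5) count=0: revealed 6 new [(0,3) (0,4) (0,5) (1,3) (1,4) (1,5)] -> total=8
Click 4 (5,2) count=2: revealed 1 new [(5,2)] -> total=9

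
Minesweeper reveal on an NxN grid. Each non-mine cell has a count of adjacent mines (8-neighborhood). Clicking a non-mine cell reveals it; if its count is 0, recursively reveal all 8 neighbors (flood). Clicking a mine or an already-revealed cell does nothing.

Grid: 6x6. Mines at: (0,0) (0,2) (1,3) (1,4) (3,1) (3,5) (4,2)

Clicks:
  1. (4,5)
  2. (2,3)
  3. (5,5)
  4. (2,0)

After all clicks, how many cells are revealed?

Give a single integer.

Click 1 (4,5) count=1: revealed 1 new [(4,5)] -> total=1
Click 2 (2,3) count=2: revealed 1 new [(2,3)] -> total=2
Click 3 (5,5) count=0: revealed 5 new [(4,3) (4,4) (5,3) (5,4) (5,5)] -> total=7
Click 4 (2,0) count=1: revealed 1 new [(2,0)] -> total=8

Answer: 8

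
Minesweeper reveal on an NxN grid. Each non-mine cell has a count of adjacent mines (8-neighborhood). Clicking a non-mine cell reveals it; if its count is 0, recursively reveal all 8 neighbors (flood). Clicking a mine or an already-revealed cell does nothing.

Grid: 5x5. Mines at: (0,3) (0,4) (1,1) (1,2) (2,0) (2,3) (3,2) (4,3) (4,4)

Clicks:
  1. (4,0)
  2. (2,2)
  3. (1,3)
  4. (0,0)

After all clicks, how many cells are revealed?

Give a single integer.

Answer: 7

Derivation:
Click 1 (4,0) count=0: revealed 4 new [(3,0) (3,1) (4,0) (4,1)] -> total=4
Click 2 (2,2) count=4: revealed 1 new [(2,2)] -> total=5
Click 3 (1,3) count=4: revealed 1 new [(1,3)] -> total=6
Click 4 (0,0) count=1: revealed 1 new [(0,0)] -> total=7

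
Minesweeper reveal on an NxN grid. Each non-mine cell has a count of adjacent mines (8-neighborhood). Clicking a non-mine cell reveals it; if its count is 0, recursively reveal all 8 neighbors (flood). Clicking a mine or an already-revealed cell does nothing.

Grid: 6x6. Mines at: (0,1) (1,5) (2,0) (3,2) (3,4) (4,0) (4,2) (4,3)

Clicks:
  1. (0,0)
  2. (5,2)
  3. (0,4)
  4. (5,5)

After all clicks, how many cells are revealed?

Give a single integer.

Answer: 7

Derivation:
Click 1 (0,0) count=1: revealed 1 new [(0,0)] -> total=1
Click 2 (5,2) count=2: revealed 1 new [(5,2)] -> total=2
Click 3 (0,4) count=1: revealed 1 new [(0,4)] -> total=3
Click 4 (5,5) count=0: revealed 4 new [(4,4) (4,5) (5,4) (5,5)] -> total=7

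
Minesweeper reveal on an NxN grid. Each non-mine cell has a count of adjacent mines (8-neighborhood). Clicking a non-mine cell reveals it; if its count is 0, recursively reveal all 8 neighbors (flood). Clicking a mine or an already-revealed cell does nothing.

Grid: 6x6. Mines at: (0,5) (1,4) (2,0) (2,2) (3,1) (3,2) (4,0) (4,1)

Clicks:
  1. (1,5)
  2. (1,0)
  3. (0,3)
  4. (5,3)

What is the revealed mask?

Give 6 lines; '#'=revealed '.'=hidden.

Click 1 (1,5) count=2: revealed 1 new [(1,5)] -> total=1
Click 2 (1,0) count=1: revealed 1 new [(1,0)] -> total=2
Click 3 (0,3) count=1: revealed 1 new [(0,3)] -> total=3
Click 4 (5,3) count=0: revealed 14 new [(2,3) (2,4) (2,5) (3,3) (3,4) (3,5) (4,2) (4,3) (4,4) (4,5) (5,2) (5,3) (5,4) (5,5)] -> total=17

Answer: ...#..
#....#
...###
...###
..####
..####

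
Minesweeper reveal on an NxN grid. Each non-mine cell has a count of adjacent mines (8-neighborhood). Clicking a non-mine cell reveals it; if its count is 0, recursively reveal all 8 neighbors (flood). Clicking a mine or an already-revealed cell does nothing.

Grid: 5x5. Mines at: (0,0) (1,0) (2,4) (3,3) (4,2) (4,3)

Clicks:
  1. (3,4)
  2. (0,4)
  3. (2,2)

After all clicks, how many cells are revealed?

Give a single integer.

Click 1 (3,4) count=3: revealed 1 new [(3,4)] -> total=1
Click 2 (0,4) count=0: revealed 11 new [(0,1) (0,2) (0,3) (0,4) (1,1) (1,2) (1,3) (1,4) (2,1) (2,2) (2,3)] -> total=12
Click 3 (2,2) count=1: revealed 0 new [(none)] -> total=12

Answer: 12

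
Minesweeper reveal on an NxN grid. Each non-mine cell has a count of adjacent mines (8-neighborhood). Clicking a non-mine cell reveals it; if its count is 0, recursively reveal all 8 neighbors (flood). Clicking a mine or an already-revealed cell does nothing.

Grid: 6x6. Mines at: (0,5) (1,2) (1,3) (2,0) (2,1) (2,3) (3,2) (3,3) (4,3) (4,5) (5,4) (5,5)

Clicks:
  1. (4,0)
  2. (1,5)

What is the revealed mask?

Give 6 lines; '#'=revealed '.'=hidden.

Answer: ......
.....#
......
##....
###...
###...

Derivation:
Click 1 (4,0) count=0: revealed 8 new [(3,0) (3,1) (4,0) (4,1) (4,2) (5,0) (5,1) (5,2)] -> total=8
Click 2 (1,5) count=1: revealed 1 new [(1,5)] -> total=9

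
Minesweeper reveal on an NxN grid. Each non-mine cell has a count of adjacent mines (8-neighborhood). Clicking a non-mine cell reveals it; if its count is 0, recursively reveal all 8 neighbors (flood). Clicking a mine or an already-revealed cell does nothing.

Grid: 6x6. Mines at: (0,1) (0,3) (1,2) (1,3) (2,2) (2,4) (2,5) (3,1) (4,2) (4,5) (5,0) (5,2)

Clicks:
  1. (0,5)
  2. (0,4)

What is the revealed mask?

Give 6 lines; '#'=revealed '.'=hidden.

Answer: ....##
....##
......
......
......
......

Derivation:
Click 1 (0,5) count=0: revealed 4 new [(0,4) (0,5) (1,4) (1,5)] -> total=4
Click 2 (0,4) count=2: revealed 0 new [(none)] -> total=4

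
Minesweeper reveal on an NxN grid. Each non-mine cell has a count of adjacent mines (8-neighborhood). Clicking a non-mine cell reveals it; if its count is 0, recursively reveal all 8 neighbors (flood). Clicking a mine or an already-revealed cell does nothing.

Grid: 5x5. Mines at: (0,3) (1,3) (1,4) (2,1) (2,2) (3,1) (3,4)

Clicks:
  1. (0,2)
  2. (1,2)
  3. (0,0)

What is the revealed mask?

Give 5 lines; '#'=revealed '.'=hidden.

Answer: ###..
###..
.....
.....
.....

Derivation:
Click 1 (0,2) count=2: revealed 1 new [(0,2)] -> total=1
Click 2 (1,2) count=4: revealed 1 new [(1,2)] -> total=2
Click 3 (0,0) count=0: revealed 4 new [(0,0) (0,1) (1,0) (1,1)] -> total=6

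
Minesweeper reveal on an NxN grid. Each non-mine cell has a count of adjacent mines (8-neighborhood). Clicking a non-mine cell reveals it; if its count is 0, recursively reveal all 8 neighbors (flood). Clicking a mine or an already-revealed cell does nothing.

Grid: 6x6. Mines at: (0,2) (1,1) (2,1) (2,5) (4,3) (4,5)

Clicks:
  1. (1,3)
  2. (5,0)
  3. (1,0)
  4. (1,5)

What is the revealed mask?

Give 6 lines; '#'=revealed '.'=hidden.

Click 1 (1,3) count=1: revealed 1 new [(1,3)] -> total=1
Click 2 (5,0) count=0: revealed 9 new [(3,0) (3,1) (3,2) (4,0) (4,1) (4,2) (5,0) (5,1) (5,2)] -> total=10
Click 3 (1,0) count=2: revealed 1 new [(1,0)] -> total=11
Click 4 (1,5) count=1: revealed 1 new [(1,5)] -> total=12

Answer: ......
#..#.#
......
###...
###...
###...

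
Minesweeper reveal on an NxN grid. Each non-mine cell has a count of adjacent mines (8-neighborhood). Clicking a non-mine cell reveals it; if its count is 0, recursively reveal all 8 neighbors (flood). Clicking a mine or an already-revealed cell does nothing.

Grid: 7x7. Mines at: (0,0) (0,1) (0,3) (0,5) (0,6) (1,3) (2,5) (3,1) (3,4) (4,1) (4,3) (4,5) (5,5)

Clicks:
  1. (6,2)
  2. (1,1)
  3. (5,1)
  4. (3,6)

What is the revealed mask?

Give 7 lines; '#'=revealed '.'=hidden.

Answer: .......
.#.....
.......
......#
.......
#####..
#####..

Derivation:
Click 1 (6,2) count=0: revealed 10 new [(5,0) (5,1) (5,2) (5,3) (5,4) (6,0) (6,1) (6,2) (6,3) (6,4)] -> total=10
Click 2 (1,1) count=2: revealed 1 new [(1,1)] -> total=11
Click 3 (5,1) count=1: revealed 0 new [(none)] -> total=11
Click 4 (3,6) count=2: revealed 1 new [(3,6)] -> total=12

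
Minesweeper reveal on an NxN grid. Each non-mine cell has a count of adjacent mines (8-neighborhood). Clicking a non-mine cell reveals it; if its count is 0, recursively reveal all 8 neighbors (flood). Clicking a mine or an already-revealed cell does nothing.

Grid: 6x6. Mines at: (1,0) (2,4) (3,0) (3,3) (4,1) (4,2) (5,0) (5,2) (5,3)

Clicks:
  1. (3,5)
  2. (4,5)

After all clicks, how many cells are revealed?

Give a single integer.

Answer: 6

Derivation:
Click 1 (3,5) count=1: revealed 1 new [(3,5)] -> total=1
Click 2 (4,5) count=0: revealed 5 new [(3,4) (4,4) (4,5) (5,4) (5,5)] -> total=6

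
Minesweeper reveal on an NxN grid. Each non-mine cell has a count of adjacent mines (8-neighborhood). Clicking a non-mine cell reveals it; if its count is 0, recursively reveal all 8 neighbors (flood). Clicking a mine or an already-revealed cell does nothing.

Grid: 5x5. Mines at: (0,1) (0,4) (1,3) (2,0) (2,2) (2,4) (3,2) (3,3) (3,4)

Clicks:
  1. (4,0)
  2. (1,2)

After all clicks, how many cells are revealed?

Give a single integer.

Answer: 5

Derivation:
Click 1 (4,0) count=0: revealed 4 new [(3,0) (3,1) (4,0) (4,1)] -> total=4
Click 2 (1,2) count=3: revealed 1 new [(1,2)] -> total=5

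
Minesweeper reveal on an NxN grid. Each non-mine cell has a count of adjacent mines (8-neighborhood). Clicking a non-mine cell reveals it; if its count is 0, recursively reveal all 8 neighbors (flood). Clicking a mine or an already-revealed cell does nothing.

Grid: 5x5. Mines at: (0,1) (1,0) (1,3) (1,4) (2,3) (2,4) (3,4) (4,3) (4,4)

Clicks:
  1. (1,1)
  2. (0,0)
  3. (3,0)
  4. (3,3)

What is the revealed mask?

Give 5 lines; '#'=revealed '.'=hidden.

Click 1 (1,1) count=2: revealed 1 new [(1,1)] -> total=1
Click 2 (0,0) count=2: revealed 1 new [(0,0)] -> total=2
Click 3 (3,0) count=0: revealed 9 new [(2,0) (2,1) (2,2) (3,0) (3,1) (3,2) (4,0) (4,1) (4,2)] -> total=11
Click 4 (3,3) count=5: revealed 1 new [(3,3)] -> total=12

Answer: #....
.#...
###..
####.
###..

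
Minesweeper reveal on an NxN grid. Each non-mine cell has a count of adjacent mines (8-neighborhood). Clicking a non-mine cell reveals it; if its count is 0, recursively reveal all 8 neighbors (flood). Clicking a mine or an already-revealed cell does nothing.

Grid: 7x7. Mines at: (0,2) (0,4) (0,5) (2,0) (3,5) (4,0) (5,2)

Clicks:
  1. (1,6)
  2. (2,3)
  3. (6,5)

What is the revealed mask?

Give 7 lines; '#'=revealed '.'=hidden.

Click 1 (1,6) count=1: revealed 1 new [(1,6)] -> total=1
Click 2 (2,3) count=0: revealed 16 new [(1,1) (1,2) (1,3) (1,4) (2,1) (2,2) (2,3) (2,4) (3,1) (3,2) (3,3) (3,4) (4,1) (4,2) (4,3) (4,4)] -> total=17
Click 3 (6,5) count=0: revealed 10 new [(4,5) (4,6) (5,3) (5,4) (5,5) (5,6) (6,3) (6,4) (6,5) (6,6)] -> total=27

Answer: .......
.####.#
.####..
.####..
.######
...####
...####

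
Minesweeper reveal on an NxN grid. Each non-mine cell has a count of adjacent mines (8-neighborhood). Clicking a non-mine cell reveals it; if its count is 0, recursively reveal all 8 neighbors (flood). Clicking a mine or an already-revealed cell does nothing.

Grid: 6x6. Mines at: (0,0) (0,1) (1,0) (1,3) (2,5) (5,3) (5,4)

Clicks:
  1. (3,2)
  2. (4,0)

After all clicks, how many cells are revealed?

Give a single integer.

Click 1 (3,2) count=0: revealed 18 new [(2,0) (2,1) (2,2) (2,3) (2,4) (3,0) (3,1) (3,2) (3,3) (3,4) (4,0) (4,1) (4,2) (4,3) (4,4) (5,0) (5,1) (5,2)] -> total=18
Click 2 (4,0) count=0: revealed 0 new [(none)] -> total=18

Answer: 18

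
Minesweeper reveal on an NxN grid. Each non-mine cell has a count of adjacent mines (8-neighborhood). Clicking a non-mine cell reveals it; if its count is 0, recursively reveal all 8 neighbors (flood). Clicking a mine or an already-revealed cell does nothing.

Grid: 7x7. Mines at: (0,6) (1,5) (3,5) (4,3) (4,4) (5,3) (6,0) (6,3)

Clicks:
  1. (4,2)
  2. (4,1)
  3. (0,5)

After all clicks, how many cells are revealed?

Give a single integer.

Click 1 (4,2) count=2: revealed 1 new [(4,2)] -> total=1
Click 2 (4,1) count=0: revealed 25 new [(0,0) (0,1) (0,2) (0,3) (0,4) (1,0) (1,1) (1,2) (1,3) (1,4) (2,0) (2,1) (2,2) (2,3) (2,4) (3,0) (3,1) (3,2) (3,3) (3,4) (4,0) (4,1) (5,0) (5,1) (5,2)] -> total=26
Click 3 (0,5) count=2: revealed 1 new [(0,5)] -> total=27

Answer: 27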